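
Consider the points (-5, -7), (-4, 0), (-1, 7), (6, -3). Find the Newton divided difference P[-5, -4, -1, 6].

P[-5,-4] = (0 - (-7)) / (-4 - (-5)) = 7
P[-4,-1] = (7 - 0) / (-1 - (-4)) = 7/3
P[-1,6] = (-3 - 7) / (6 - (-1)) = -10/7
P[-5,-4,-1] = (7/3 - 7) / (-1 - (-5)) = -7/6
P[-4,-1,6] = (-10/7 - 7/3) / (6 - (-4)) = -79/210
P[-5,-4,-1,6] = (-79/210 - (-7/6)) / (6 - (-5)) = 83/1155

83/1155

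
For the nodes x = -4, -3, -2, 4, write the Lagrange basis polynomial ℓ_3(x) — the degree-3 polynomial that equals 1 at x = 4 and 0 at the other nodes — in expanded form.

ℓ_3(x) = (x + 4)(x + 3)(x + 2) / [(8)·(7)·(6)]
       = (x^3 + 9x^2 + 26x + 24) / (336)

ℓ_3(x) = (1/336)x^3 + (3/112)x^2 + (13/168)x + 1/14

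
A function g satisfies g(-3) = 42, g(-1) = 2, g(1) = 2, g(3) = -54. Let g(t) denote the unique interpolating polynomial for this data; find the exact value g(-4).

Evaluate each Lagrange basis at t = -4:
L_0(-4) = (-3)·(-5)·(-7)/[(-2)·(-4)·(-6)] = 35/16
L_1(-4) = (-1)·(-5)·(-7)/[(2)·(-2)·(-4)] = -35/16
L_2(-4) = (-1)·(-3)·(-7)/[(4)·(2)·(-2)] = 21/16
L_3(-4) = (-1)·(-3)·(-5)/[(6)·(4)·(2)] = -5/16
Sum: 42·(35/16) + 2·(-35/16) + 2·(21/16) + (-54)·(-5/16) = 107

107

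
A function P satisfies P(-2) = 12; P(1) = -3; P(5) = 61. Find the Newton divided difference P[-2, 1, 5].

3

P[-2,1] = (-3 - 12) / (1 - (-2)) = -5
P[1,5] = (61 - (-3)) / (5 - 1) = 16
P[-2,1,5] = (16 - (-5)) / (5 - (-2)) = 3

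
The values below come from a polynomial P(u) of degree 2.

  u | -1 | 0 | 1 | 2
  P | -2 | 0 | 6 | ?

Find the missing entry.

The 3 known values determine P uniquely (degree ≤ 2).
Evaluate each Lagrange basis at u = 2:
L_0(2) = (2)·(1)/[(-1)·(-2)] = 1
L_1(2) = (3)·(1)/[(1)·(-1)] = -3
L_2(2) = (3)·(2)/[(2)·(1)] = 3
Sum: (-2)·(1) + 0 + 6·(3) = 16

16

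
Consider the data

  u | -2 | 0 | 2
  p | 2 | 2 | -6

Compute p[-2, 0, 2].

-1

p[-2,0] = (2 - 2) / (0 - (-2)) = 0
p[0,2] = (-6 - 2) / (2 - 0) = -4
p[-2,0,2] = (-4 - 0) / (2 - (-2)) = -1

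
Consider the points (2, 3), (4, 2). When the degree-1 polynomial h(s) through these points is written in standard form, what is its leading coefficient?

-1/2

The leading coefficient equals the top divided difference h[2,4].
h[2,4] = (2 - 3) / (4 - 2) = -1/2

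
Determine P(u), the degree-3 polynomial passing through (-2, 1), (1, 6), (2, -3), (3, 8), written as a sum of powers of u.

P(u) = (38/15)u^3 - (26/5)u^2 - (167/15)u + 99/5

Build the Lagrange basis polynomials:
L_0(u) = (u - 1)(u - 2)(u - 3) / [-60] = -(1/60)u^3 + (1/10)u^2 - (11/60)u + 1/10
L_1(u) = (u + 2)(u - 2)(u - 3) / [6] = (1/6)u^3 - (1/2)u^2 - (2/3)u + 2
L_2(u) = (u + 2)(u - 1)(u - 3) / [-4] = -(1/4)u^3 + (1/2)u^2 + (5/4)u - 3/2
L_3(u) = (u + 2)(u - 1)(u - 2) / [10] = (1/10)u^3 - (1/10)u^2 - (2/5)u + 2/5
P(u) = 1·L_0 + 6·L_1 + (-3)·L_2 + 8·L_3
  1·L_0(u) = -(1/60)u^3 + (1/10)u^2 - (11/60)u + 1/10
  6·L_1(u) = u^3 - 3u^2 - 4u + 12
  (-3)·L_2(u) = (3/4)u^3 - (3/2)u^2 - (15/4)u + 9/2
  8·L_3(u) = (4/5)u^3 - (4/5)u^2 - (16/5)u + 16/5
Adding term by term: (38/15)u^3 - (26/5)u^2 - (167/15)u + 99/5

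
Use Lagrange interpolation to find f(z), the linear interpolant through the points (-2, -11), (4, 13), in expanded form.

Build the Lagrange basis polynomials:
L_0(z) = (z - 4) / [-6] = -(1/6)z + 2/3
L_1(z) = (z + 2) / [6] = (1/6)z + 1/3
f(z) = (-11)·L_0 + 13·L_1
  (-11)·L_0(z) = (11/6)z - 22/3
  13·L_1(z) = (13/6)z + 13/3
Adding term by term: 4z - 3

f(z) = 4z - 3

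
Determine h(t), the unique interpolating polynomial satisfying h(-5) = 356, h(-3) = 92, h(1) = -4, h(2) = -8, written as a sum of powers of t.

h(t) = -2t^3 + 4t^2 - 2t - 4

Newton's divided differences:
h[-5,-3] = (92 - 356) / (-3 - (-5)) = -132
h[-3,1] = (-4 - 92) / (1 - (-3)) = -24
h[1,2] = (-8 - (-4)) / (2 - 1) = -4
h[-5,-3,1] = (-24 - (-132)) / (1 - (-5)) = 18
h[-3,1,2] = (-4 - (-24)) / (2 - (-3)) = 4
h[-5,-3,1,2] = (4 - 18) / (2 - (-5)) = -2
h(t) = 356 + (-132)·(t + 5) + 18·(t + 5)(t + 3) + (-2)·(t + 5)(t + 3)(t - 1)
Expanding: h(t) = -2t^3 + 4t^2 - 2t - 4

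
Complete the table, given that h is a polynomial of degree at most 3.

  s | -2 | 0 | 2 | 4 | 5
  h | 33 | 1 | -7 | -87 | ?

-184

The 4 known values determine h uniquely (degree ≤ 3).
Evaluate each Lagrange basis at s = 5:
L_0(5) = (5)·(3)·(1)/[(-2)·(-4)·(-6)] = -5/16
L_1(5) = (7)·(3)·(1)/[(2)·(-2)·(-4)] = 21/16
L_2(5) = (7)·(5)·(1)/[(4)·(2)·(-2)] = -35/16
L_3(5) = (7)·(5)·(3)/[(6)·(4)·(2)] = 35/16
Sum: 33·(-5/16) + 1·(21/16) + (-7)·(-35/16) + (-87)·(35/16) = -184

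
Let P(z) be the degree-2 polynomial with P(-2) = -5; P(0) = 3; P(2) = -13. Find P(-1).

2

L_0(-1) = (-1)·(-3)/[(-2)·(-4)] = 3/8
L_1(-1) = (1)·(-3)/[(2)·(-2)] = 3/4
L_2(-1) = (1)·(-1)/[(4)·(2)] = -1/8
Sum: (-5)·(3/8) + 3·(3/4) + (-13)·(-1/8) = 2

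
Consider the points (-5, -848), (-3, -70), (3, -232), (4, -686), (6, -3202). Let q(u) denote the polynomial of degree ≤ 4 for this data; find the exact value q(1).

Using Newton's divided-difference form:
q[-5,-3] = (-70 - (-848)) / (-3 - (-5)) = 389
q[-3,3] = (-232 - (-70)) / (3 - (-3)) = -27
q[3,4] = (-686 - (-232)) / (4 - 3) = -454
q[4,6] = (-3202 - (-686)) / (6 - 4) = -1258
q[-5,-3,3] = (-27 - 389) / (3 - (-5)) = -52
q[-3,3,4] = (-454 - (-27)) / (4 - (-3)) = -61
q[3,4,6] = (-1258 - (-454)) / (6 - 3) = -268
q[-5,-3,3,4] = (-61 - (-52)) / (4 - (-5)) = -1
q[-3,3,4,6] = (-268 - (-61)) / (6 - (-3)) = -23
q[-5,-3,3,4,6] = (-23 - (-1)) / (6 - (-5)) = -2
q(1) = -848 + 389·(6) + (-52)·(6)·(4) + (-1)·(6)·(4)·(-2) + (-2)·(6)·(4)·(-2)·(-3) = -2

-2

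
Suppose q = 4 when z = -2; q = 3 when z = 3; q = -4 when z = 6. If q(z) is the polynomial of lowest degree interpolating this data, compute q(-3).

13/5

L_0(-3) = (-6)·(-9)/[(-5)·(-8)] = 27/20
L_1(-3) = (-1)·(-9)/[(5)·(-3)] = -3/5
L_2(-3) = (-1)·(-6)/[(8)·(3)] = 1/4
Sum: 4·(27/20) + 3·(-3/5) + (-4)·(1/4) = 13/5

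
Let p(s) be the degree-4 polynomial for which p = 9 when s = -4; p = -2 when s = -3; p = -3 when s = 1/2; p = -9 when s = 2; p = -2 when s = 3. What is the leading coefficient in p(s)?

L_0(s) = (s + 3)(s - 1/2)(s - 2)(s - 3) / [189] = (1/189)s^4 - (5/378)s^3 - (8/189)s^2 + (5/42)s - 1/21
L_1(s) = (s + 4)(s - 1/2)(s - 2)(s - 3) / [-105] = -(1/105)s^4 + (1/70)s^3 + (9/70)s^2 - (31/105)s + 4/35
L_2(s) = (s + 4)(s + 3)(s - 2)(s - 3) / [945/16] = (16/945)s^4 + (32/945)s^3 - (272/945)s^2 - (32/105)s + 128/105
L_3(s) = (s + 4)(s + 3)(s - 1/2)(s - 3) / [-45] = -(1/45)s^4 - (7/90)s^3 + (11/45)s^2 + (7/10)s - 2/5
L_4(s) = (s + 4)(s + 3)(s - 1/2)(s - 2) / [105] = (1/105)s^4 + (3/70)s^3 - (3/70)s^2 - (23/105)s + 4/35
p(s) = 9·L_0 + (-2)·L_1 + (-3)·L_2 + (-9)·L_3 + (-2)·L_4
Only the coefficient of s^4 is needed; take it from each L_i and combine:
9·(1/189) + (-2)·(-1/105) + (-3)·(16/945) + (-9)·(-1/45) + (-2)·(1/105) = 62/315

62/315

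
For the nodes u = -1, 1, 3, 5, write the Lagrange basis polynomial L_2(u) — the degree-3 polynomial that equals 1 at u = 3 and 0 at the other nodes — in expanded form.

L_2(u) = (u + 1)(u - 1)(u - 5) / [(4)·(2)·(-2)]
       = (u^3 - 5u^2 - u + 5) / (-16)

L_2(u) = -(1/16)u^3 + (5/16)u^2 + (1/16)u - 5/16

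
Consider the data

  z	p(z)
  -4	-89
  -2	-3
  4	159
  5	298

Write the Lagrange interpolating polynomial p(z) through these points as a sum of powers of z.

Build the Lagrange basis polynomials:
L_0(z) = (z + 2)(z - 4)(z - 5) / [-144] = -(1/144)z^3 + (7/144)z^2 - (1/72)z - 5/18
L_1(z) = (z + 4)(z - 4)(z - 5) / [84] = (1/84)z^3 - (5/84)z^2 - (4/21)z + 20/21
L_2(z) = (z + 4)(z + 2)(z - 5) / [-48] = -(1/48)z^3 - (1/48)z^2 + (11/24)z + 5/6
L_3(z) = (z + 4)(z + 2)(z - 4) / [63] = (1/63)z^3 + (2/63)z^2 - (16/63)z - 32/63
p(z) = (-89)·L_0 + (-3)·L_1 + 159·L_2 + 298·L_3
  (-89)·L_0(z) = (89/144)z^3 - (623/144)z^2 + (89/72)z + 445/18
  (-3)·L_1(z) = -(1/28)z^3 + (5/28)z^2 + (4/7)z - 20/7
  159·L_2(z) = -(53/16)z^3 - (53/16)z^2 + (583/8)z + 265/2
  298·L_3(z) = (298/63)z^3 + (596/63)z^2 - (4768/63)z - 9536/63
Adding term by term: 2z^3 + 2z^2 - z + 3

p(z) = 2z^3 + 2z^2 - z + 3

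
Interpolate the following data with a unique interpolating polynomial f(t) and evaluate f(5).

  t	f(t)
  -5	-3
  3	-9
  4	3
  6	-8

307/66

Evaluate each Lagrange basis at t = 5:
L_0(5) = (2)·(1)·(-1)/[(-8)·(-9)·(-11)] = 1/396
L_1(5) = (10)·(1)·(-1)/[(8)·(-1)·(-3)] = -5/12
L_2(5) = (10)·(2)·(-1)/[(9)·(1)·(-2)] = 10/9
L_3(5) = (10)·(2)·(1)/[(11)·(3)·(2)] = 10/33
Sum: (-3)·(1/396) + (-9)·(-5/12) + 3·(10/9) + (-8)·(10/33) = 307/66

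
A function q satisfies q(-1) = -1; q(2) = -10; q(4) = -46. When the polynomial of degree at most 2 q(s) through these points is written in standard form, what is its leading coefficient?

L_0(s) = (s - 2)(s - 4) / [15] = (1/15)s^2 - (2/5)s + 8/15
L_1(s) = (s + 1)(s - 4) / [-6] = -(1/6)s^2 + (1/2)s + 2/3
L_2(s) = (s + 1)(s - 2) / [10] = (1/10)s^2 - (1/10)s - 1/5
q(s) = (-1)·L_0 + (-10)·L_1 + (-46)·L_2
Only the coefficient of s^2 is needed; take it from each L_i and combine:
(-1)·(1/15) + (-10)·(-1/6) + (-46)·(1/10) = -3

-3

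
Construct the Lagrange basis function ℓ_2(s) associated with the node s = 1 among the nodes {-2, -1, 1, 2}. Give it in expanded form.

ℓ_2(s) = -(1/6)s^3 - (1/6)s^2 + (2/3)s + 2/3

ℓ_2(s) = (s + 2)(s + 1)(s - 2) / [(3)·(2)·(-1)]
       = (s^3 + s^2 - 4s - 4) / (-6)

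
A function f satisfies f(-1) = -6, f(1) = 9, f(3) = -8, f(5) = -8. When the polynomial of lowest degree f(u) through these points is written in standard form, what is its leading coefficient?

L_0(u) = (u - 1)(u - 3)(u - 5) / [-48] = -(1/48)u^3 + (3/16)u^2 - (23/48)u + 5/16
L_1(u) = (u + 1)(u - 3)(u - 5) / [16] = (1/16)u^3 - (7/16)u^2 + (7/16)u + 15/16
L_2(u) = (u + 1)(u - 1)(u - 5) / [-16] = -(1/16)u^3 + (5/16)u^2 + (1/16)u - 5/16
L_3(u) = (u + 1)(u - 1)(u - 3) / [48] = (1/48)u^3 - (1/16)u^2 - (1/48)u + 1/16
f(u) = (-6)·L_0 + 9·L_1 + (-8)·L_2 + (-8)·L_3
Only the coefficient of u^3 is needed; take it from each L_i and combine:
(-6)·(-1/48) + 9·(1/16) + (-8)·(-1/16) + (-8)·(1/48) = 49/48

49/48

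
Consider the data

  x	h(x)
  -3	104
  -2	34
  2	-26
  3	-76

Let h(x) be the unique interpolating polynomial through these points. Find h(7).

-956

Evaluate each Lagrange basis at x = 7:
L_0(7) = (9)·(5)·(4)/[(-1)·(-5)·(-6)] = -6
L_1(7) = (10)·(5)·(4)/[(1)·(-4)·(-5)] = 10
L_2(7) = (10)·(9)·(4)/[(5)·(4)·(-1)] = -18
L_3(7) = (10)·(9)·(5)/[(6)·(5)·(1)] = 15
Sum: 104·(-6) + 34·(10) + (-26)·(-18) + (-76)·(15) = -956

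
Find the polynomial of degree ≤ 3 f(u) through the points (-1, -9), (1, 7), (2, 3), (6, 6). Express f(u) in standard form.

f(u) = (99/140)u^3 - (379/70)u^2 + (1021/140)u + 309/70

Newton's divided differences:
f[-1,1] = (7 - (-9)) / (1 - (-1)) = 8
f[1,2] = (3 - 7) / (2 - 1) = -4
f[2,6] = (6 - 3) / (6 - 2) = 3/4
f[-1,1,2] = (-4 - 8) / (2 - (-1)) = -4
f[1,2,6] = (3/4 - (-4)) / (6 - 1) = 19/20
f[-1,1,2,6] = (19/20 - (-4)) / (6 - (-1)) = 99/140
f(u) = -9 + 8·(u + 1) + (-4)·(u + 1)(u - 1) + (99/140)·(u + 1)(u - 1)(u - 2)
Expanding: f(u) = (99/140)u^3 - (379/70)u^2 + (1021/140)u + 309/70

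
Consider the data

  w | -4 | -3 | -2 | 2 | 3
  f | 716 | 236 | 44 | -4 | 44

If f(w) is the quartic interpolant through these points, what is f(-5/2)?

Evaluate each Lagrange basis at w = -5/2:
L_0(-5/2) = (1/2)·(-1/2)·(-9/2)·(-11/2)/[(-1)·(-2)·(-6)·(-7)] = -33/448
L_1(-5/2) = (3/2)·(-1/2)·(-9/2)·(-11/2)/[(1)·(-1)·(-5)·(-6)] = 99/160
L_2(-5/2) = (3/2)·(1/2)·(-9/2)·(-11/2)/[(2)·(1)·(-4)·(-5)] = 297/640
L_3(-5/2) = (3/2)·(1/2)·(-1/2)·(-11/2)/[(6)·(5)·(4)·(-1)] = -11/640
L_4(-5/2) = (3/2)·(1/2)·(-1/2)·(-9/2)/[(7)·(6)·(5)·(1)] = 9/1120
Sum: 716·(-33/448) + 236·(99/160) + 44·(297/640) + (-4)·(-11/640) + 44·(9/1120) = 913/8

913/8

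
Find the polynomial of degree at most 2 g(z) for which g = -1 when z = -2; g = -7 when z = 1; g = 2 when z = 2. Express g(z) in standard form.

Build the Lagrange basis polynomials:
L_0(z) = (z - 1)(z - 2) / [12] = (1/12)z^2 - (1/4)z + 1/6
L_1(z) = (z + 2)(z - 2) / [-3] = -(1/3)z^2 + 4/3
L_2(z) = (z + 2)(z - 1) / [4] = (1/4)z^2 + (1/4)z - 1/2
g(z) = (-1)·L_0 + (-7)·L_1 + 2·L_2
  (-1)·L_0(z) = -(1/12)z^2 + (1/4)z - 1/6
  (-7)·L_1(z) = (7/3)z^2 - 28/3
  2·L_2(z) = (1/2)z^2 + (1/2)z - 1
Adding term by term: (11/4)z^2 + (3/4)z - 21/2

g(z) = (11/4)z^2 + (3/4)z - 21/2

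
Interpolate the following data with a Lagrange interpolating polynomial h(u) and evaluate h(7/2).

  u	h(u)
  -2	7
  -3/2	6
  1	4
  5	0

36/13

Evaluate each Lagrange basis at u = 7/2:
L_0(7/2) = (5)·(5/2)·(-3/2)/[(-1/2)·(-3)·(-7)] = 25/14
L_1(7/2) = (11/2)·(5/2)·(-3/2)/[(1/2)·(-5/2)·(-13/2)] = -33/13
L_2(7/2) = (11/2)·(5)·(-3/2)/[(3)·(5/2)·(-4)] = 11/8
L_3(7/2) = (11/2)·(5)·(5/2)/[(7)·(13/2)·(4)] = 275/728
Sum: 7·(25/14) + 6·(-33/13) + 4·(11/8) + 0 = 36/13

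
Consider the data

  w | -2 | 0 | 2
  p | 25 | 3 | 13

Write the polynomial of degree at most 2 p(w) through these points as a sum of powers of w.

Newton's divided differences:
p[-2,0] = (3 - 25) / (0 - (-2)) = -11
p[0,2] = (13 - 3) / (2 - 0) = 5
p[-2,0,2] = (5 - (-11)) / (2 - (-2)) = 4
p(w) = 25 + (-11)·(w + 2) + 4·(w + 2)w
Expanding: p(w) = 4w^2 - 3w + 3

p(w) = 4w^2 - 3w + 3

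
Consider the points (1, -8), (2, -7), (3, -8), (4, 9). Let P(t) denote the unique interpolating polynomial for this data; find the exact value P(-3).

-432

Evaluate each Lagrange basis at t = -3:
L_0(-3) = (-5)·(-6)·(-7)/[(-1)·(-2)·(-3)] = 35
L_1(-3) = (-4)·(-6)·(-7)/[(1)·(-1)·(-2)] = -84
L_2(-3) = (-4)·(-5)·(-7)/[(2)·(1)·(-1)] = 70
L_3(-3) = (-4)·(-5)·(-6)/[(3)·(2)·(1)] = -20
Sum: (-8)·(35) + (-7)·(-84) + (-8)·(70) + 9·(-20) = -432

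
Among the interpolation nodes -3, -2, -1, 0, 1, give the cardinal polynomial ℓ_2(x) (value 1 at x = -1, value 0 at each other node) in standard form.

ℓ_2(x) = (1/4)x^4 + x^3 + (1/4)x^2 - (3/2)x

ℓ_2(x) = (x + 3)(x + 2)x(x - 1) / [(2)·(1)·(-1)·(-2)]
       = (x^4 + 4x^3 + x^2 - 6x) / (4)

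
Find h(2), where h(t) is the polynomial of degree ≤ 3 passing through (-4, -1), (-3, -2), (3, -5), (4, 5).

Using Newton's divided-difference form:
h[-4,-3] = (-2 - (-1)) / (-3 - (-4)) = -1
h[-3,3] = (-5 - (-2)) / (3 - (-3)) = -1/2
h[3,4] = (5 - (-5)) / (4 - 3) = 10
h[-4,-3,3] = (-1/2 - (-1)) / (3 - (-4)) = 1/14
h[-3,3,4] = (10 - (-1/2)) / (4 - (-3)) = 3/2
h[-4,-3,3,4] = (3/2 - 1/14) / (4 - (-4)) = 5/28
h(2) = -1 + (-1)·(6) + (1/14)·(6)·(5) + (5/28)·(6)·(5)·(-1) = -143/14

-143/14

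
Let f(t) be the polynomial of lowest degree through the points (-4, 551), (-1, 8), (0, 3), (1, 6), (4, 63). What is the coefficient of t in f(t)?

3

Build the Lagrange basis polynomials:
L_0(t) = (t + 1)t(t - 1)(t - 4) / [480] = (1/480)t^4 - (1/120)t^3 - (1/480)t^2 + (1/120)t
L_1(t) = (t + 4)t(t - 1)(t - 4) / [-30] = -(1/30)t^4 + (1/30)t^3 + (8/15)t^2 - (8/15)t
L_2(t) = (t + 4)(t + 1)(t - 1)(t - 4) / [16] = (1/16)t^4 - (17/16)t^2 + 1
L_3(t) = (t + 4)(t + 1)t(t - 4) / [-30] = -(1/30)t^4 - (1/30)t^3 + (8/15)t^2 + (8/15)t
L_4(t) = (t + 4)(t + 1)t(t - 1) / [480] = (1/480)t^4 + (1/120)t^3 - (1/480)t^2 - (1/120)t
f(t) = 551·L_0 + 8·L_1 + 3·L_2 + 6·L_3 + 63·L_4
Only the coefficient of t is needed; take it from each L_i and combine:
551·(1/120) + 8·(-8/15) + 3·(0) + 6·(8/15) + 63·(-1/120) = 3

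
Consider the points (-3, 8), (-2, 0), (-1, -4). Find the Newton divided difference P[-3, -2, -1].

P[-3,-2] = (0 - 8) / (-2 - (-3)) = -8
P[-2,-1] = (-4 - 0) / (-1 - (-2)) = -4
P[-3,-2,-1] = (-4 - (-8)) / (-1 - (-3)) = 2

2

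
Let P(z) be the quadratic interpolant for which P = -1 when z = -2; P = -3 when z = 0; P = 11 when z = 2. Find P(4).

Evaluate each Lagrange basis at z = 4:
L_0(4) = (4)·(2)/[(-2)·(-4)] = 1
L_1(4) = (6)·(2)/[(2)·(-2)] = -3
L_2(4) = (6)·(4)/[(4)·(2)] = 3
Sum: (-1)·(1) + (-3)·(-3) + 11·(3) = 41

41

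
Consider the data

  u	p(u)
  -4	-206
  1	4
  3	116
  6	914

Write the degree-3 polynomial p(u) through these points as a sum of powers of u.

Build the Lagrange basis polynomials:
L_0(u) = (u - 1)(u - 3)(u - 6) / [-350] = -(1/350)u^3 + (1/35)u^2 - (27/350)u + 9/175
L_1(u) = (u + 4)(u - 3)(u - 6) / [50] = (1/50)u^3 - (1/10)u^2 - (9/25)u + 36/25
L_2(u) = (u + 4)(u - 1)(u - 6) / [-42] = -(1/42)u^3 + (1/14)u^2 + (11/21)u - 4/7
L_3(u) = (u + 4)(u - 1)(u - 3) / [150] = (1/150)u^3 - (13/150)u + 2/25
p(u) = (-206)·L_0 + 4·L_1 + 116·L_2 + 914·L_3
  (-206)·L_0(u) = (103/175)u^3 - (206/35)u^2 + (2781/175)u - 1854/175
  4·L_1(u) = (2/25)u^3 - (2/5)u^2 - (36/25)u + 144/25
  116·L_2(u) = -(58/21)u^3 + (58/7)u^2 + (1276/21)u - 464/7
  914·L_3(u) = (457/75)u^3 - (5941/75)u + 1828/25
Adding term by term: 4u^3 + 2u^2 - 4u + 2

p(u) = 4u^3 + 2u^2 - 4u + 2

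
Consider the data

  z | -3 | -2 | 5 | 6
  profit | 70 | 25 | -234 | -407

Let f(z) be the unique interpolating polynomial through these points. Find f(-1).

6

Using Newton's divided-difference form:
f[-3,-2] = (25 - 70) / (-2 - (-3)) = -45
f[-2,5] = (-234 - 25) / (5 - (-2)) = -37
f[5,6] = (-407 - (-234)) / (6 - 5) = -173
f[-3,-2,5] = (-37 - (-45)) / (5 - (-3)) = 1
f[-2,5,6] = (-173 - (-37)) / (6 - (-2)) = -17
f[-3,-2,5,6] = (-17 - 1) / (6 - (-3)) = -2
f(-1) = 70 + (-45)·(2) + 1·(2)·(1) + (-2)·(2)·(1)·(-6) = 6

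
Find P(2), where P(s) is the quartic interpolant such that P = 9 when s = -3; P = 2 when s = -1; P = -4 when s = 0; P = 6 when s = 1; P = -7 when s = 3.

Evaluate each Lagrange basis at s = 2:
L_0(2) = (3)·(2)·(1)·(-1)/[(-2)·(-3)·(-4)·(-6)] = -1/24
L_1(2) = (5)·(2)·(1)·(-1)/[(2)·(-1)·(-2)·(-4)] = 5/8
L_2(2) = (5)·(3)·(1)·(-1)/[(3)·(1)·(-1)·(-3)] = -5/3
L_3(2) = (5)·(3)·(2)·(-1)/[(4)·(2)·(1)·(-2)] = 15/8
L_4(2) = (5)·(3)·(2)·(1)/[(6)·(4)·(3)·(2)] = 5/24
Sum: 9·(-1/24) + 2·(5/8) + (-4)·(-5/3) + 6·(15/8) + (-7)·(5/24) = 52/3

52/3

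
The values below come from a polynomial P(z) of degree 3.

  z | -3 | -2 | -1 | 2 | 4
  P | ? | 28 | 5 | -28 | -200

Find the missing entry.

87

The 4 known values determine P uniquely (degree ≤ 3).
Evaluate each Lagrange basis at z = -3:
L_0(-3) = (-2)·(-5)·(-7)/[(-1)·(-4)·(-6)] = 35/12
L_1(-3) = (-1)·(-5)·(-7)/[(1)·(-3)·(-5)] = -7/3
L_2(-3) = (-1)·(-2)·(-7)/[(4)·(3)·(-2)] = 7/12
L_3(-3) = (-1)·(-2)·(-5)/[(6)·(5)·(2)] = -1/6
Sum: 28·(35/12) + 5·(-7/3) + (-28)·(7/12) + (-200)·(-1/6) = 87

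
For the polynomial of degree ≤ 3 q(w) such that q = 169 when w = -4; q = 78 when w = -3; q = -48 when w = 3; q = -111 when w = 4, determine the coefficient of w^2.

2

L_0(w) = (w + 3)(w - 3)(w - 4) / [-56] = -(1/56)w^3 + (1/14)w^2 + (9/56)w - 9/14
L_1(w) = (w + 4)(w - 3)(w - 4) / [42] = (1/42)w^3 - (1/14)w^2 - (8/21)w + 8/7
L_2(w) = (w + 4)(w + 3)(w - 4) / [-42] = -(1/42)w^3 - (1/14)w^2 + (8/21)w + 8/7
L_3(w) = (w + 4)(w + 3)(w - 3) / [56] = (1/56)w^3 + (1/14)w^2 - (9/56)w - 9/14
q(w) = 169·L_0 + 78·L_1 + (-48)·L_2 + (-111)·L_3
Only the coefficient of w^2 is needed; take it from each L_i and combine:
169·(1/14) + 78·(-1/14) + (-48)·(-1/14) + (-111)·(1/14) = 2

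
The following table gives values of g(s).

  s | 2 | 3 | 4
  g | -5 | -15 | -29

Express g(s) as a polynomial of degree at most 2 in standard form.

g(s) = -2s^2 + 3

Newton's divided differences:
g[2,3] = (-15 - (-5)) / (3 - 2) = -10
g[3,4] = (-29 - (-15)) / (4 - 3) = -14
g[2,3,4] = (-14 - (-10)) / (4 - 2) = -2
g(s) = -5 + (-10)·(s - 2) + (-2)·(s - 2)(s - 3)
Expanding: g(s) = -2s^2 + 3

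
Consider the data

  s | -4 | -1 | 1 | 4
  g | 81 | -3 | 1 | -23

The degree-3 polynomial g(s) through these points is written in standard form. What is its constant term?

-3

Build the Lagrange basis polynomials:
L_0(s) = (s + 1)(s - 1)(s - 4) / [-120] = -(1/120)s^3 + (1/30)s^2 + (1/120)s - 1/30
L_1(s) = (s + 4)(s - 1)(s - 4) / [30] = (1/30)s^3 - (1/30)s^2 - (8/15)s + 8/15
L_2(s) = (s + 4)(s + 1)(s - 4) / [-30] = -(1/30)s^3 - (1/30)s^2 + (8/15)s + 8/15
L_3(s) = (s + 4)(s + 1)(s - 1) / [120] = (1/120)s^3 + (1/30)s^2 - (1/120)s - 1/30
g(s) = 81·L_0 + (-3)·L_1 + 1·L_2 + (-23)·L_3
Only the constant term is needed; take it from each L_i and combine:
81·(-1/30) + (-3)·(8/15) + 1·(8/15) + (-23)·(-1/30) = -3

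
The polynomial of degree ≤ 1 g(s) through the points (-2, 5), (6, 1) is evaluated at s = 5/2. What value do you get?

Evaluate each Lagrange basis at s = 5/2:
L_0(5/2) = (-7/2)/[(-8)] = 7/16
L_1(5/2) = (9/2)/[(8)] = 9/16
Sum: 5·(7/16) + 1·(9/16) = 11/4

11/4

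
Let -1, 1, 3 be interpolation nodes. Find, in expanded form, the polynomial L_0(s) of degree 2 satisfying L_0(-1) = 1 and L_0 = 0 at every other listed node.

L_0(s) = (1/8)s^2 - (1/2)s + 3/8

L_0(s) = (s - 1)(s - 3) / [(-2)·(-4)]
       = (s^2 - 4s + 3) / (8)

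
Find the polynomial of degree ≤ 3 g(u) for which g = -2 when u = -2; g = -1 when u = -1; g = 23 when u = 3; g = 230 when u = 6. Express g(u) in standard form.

Build the Lagrange basis polynomials:
L_0(u) = (u + 1)(u - 3)(u - 6) / [-40] = -(1/40)u^3 + (1/5)u^2 - (9/40)u - 9/20
L_1(u) = (u + 2)(u - 3)(u - 6) / [28] = (1/28)u^3 - (1/4)u^2 + 9/7
L_2(u) = (u + 2)(u + 1)(u - 6) / [-60] = -(1/60)u^3 + (1/20)u^2 + (4/15)u + 1/5
L_3(u) = (u + 2)(u + 1)(u - 3) / [168] = (1/168)u^3 - (1/24)u - 1/28
g(u) = (-2)·L_0 + (-1)·L_1 + 23·L_2 + 230·L_3
  (-2)·L_0(u) = (1/20)u^3 - (2/5)u^2 + (9/20)u + 9/10
  (-1)·L_1(u) = -(1/28)u^3 + (1/4)u^2 - 9/7
  23·L_2(u) = -(23/60)u^3 + (23/20)u^2 + (92/15)u + 23/5
  230·L_3(u) = (115/84)u^3 - (115/12)u - 115/14
Adding term by term: u^3 + u^2 - 3u - 4

g(u) = u^3 + u^2 - 3u - 4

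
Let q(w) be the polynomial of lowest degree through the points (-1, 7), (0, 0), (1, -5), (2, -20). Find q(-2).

28

Evaluate each Lagrange basis at w = -2:
L_0(-2) = (-2)·(-3)·(-4)/[(-1)·(-2)·(-3)] = 4
L_1(-2) = (-1)·(-3)·(-4)/[(1)·(-1)·(-2)] = -6
L_2(-2) = (-1)·(-2)·(-4)/[(2)·(1)·(-1)] = 4
L_3(-2) = (-1)·(-2)·(-3)/[(3)·(2)·(1)] = -1
Sum: 7·(4) + 0 + (-5)·(4) + (-20)·(-1) = 28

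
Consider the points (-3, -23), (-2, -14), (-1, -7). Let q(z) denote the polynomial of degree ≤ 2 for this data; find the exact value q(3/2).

L_0(3/2) = (7/2)·(5/2)/[(-1)·(-2)] = 35/8
L_1(3/2) = (9/2)·(5/2)/[(1)·(-1)] = -45/4
L_2(3/2) = (9/2)·(7/2)/[(2)·(1)] = 63/8
Sum: (-23)·(35/8) + (-14)·(-45/4) + (-7)·(63/8) = 7/4

7/4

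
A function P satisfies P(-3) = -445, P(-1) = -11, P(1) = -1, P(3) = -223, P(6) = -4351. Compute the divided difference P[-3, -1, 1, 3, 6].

P[-3,-1] = (-11 - (-445)) / (-1 - (-3)) = 217
P[-1,1] = (-1 - (-11)) / (1 - (-1)) = 5
P[1,3] = (-223 - (-1)) / (3 - 1) = -111
P[3,6] = (-4351 - (-223)) / (6 - 3) = -1376
P[-3,-1,1] = (5 - 217) / (1 - (-3)) = -53
P[-1,1,3] = (-111 - 5) / (3 - (-1)) = -29
P[1,3,6] = (-1376 - (-111)) / (6 - 1) = -253
P[-3,-1,1,3] = (-29 - (-53)) / (3 - (-3)) = 4
P[-1,1,3,6] = (-253 - (-29)) / (6 - (-1)) = -32
P[-3,-1,1,3,6] = (-32 - 4) / (6 - (-3)) = -4

-4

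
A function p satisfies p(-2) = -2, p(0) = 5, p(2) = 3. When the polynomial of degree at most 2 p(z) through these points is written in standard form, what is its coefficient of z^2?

-9/8

L_0(z) = z(z - 2) / [8] = (1/8)z^2 - (1/4)z
L_1(z) = (z + 2)(z - 2) / [-4] = -(1/4)z^2 + 1
L_2(z) = (z + 2)z / [8] = (1/8)z^2 + (1/4)z
p(z) = (-2)·L_0 + 5·L_1 + 3·L_2
Only the coefficient of z^2 is needed; take it from each L_i and combine:
(-2)·(1/8) + 5·(-1/4) + 3·(1/8) = -9/8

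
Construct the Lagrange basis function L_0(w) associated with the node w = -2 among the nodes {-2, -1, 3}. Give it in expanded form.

L_0(w) = (w + 1)(w - 3) / [(-1)·(-5)]
       = (w^2 - 2w - 3) / (5)

L_0(w) = (1/5)w^2 - (2/5)w - 3/5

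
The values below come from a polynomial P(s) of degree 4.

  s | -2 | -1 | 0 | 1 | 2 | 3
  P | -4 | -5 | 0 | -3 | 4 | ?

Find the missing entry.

The 5 known values determine P uniquely (degree ≤ 4).
L_0(3) = (4)·(3)·(2)·(1)/[(-1)·(-2)·(-3)·(-4)] = 1
L_1(3) = (5)·(3)·(2)·(1)/[(1)·(-1)·(-2)·(-3)] = -5
L_2(3) = (5)·(4)·(2)·(1)/[(2)·(1)·(-1)·(-2)] = 10
L_3(3) = (5)·(4)·(3)·(1)/[(3)·(2)·(1)·(-1)] = -10
L_4(3) = (5)·(4)·(3)·(2)/[(4)·(3)·(2)·(1)] = 5
Sum: (-4)·(1) + (-5)·(-5) + 0 + (-3)·(-10) + 4·(5) = 71

71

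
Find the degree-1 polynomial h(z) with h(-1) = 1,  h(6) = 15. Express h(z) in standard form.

L_0(z) = (z - 6) / [-7] = -(1/7)z + 6/7
L_1(z) = (z + 1) / [7] = (1/7)z + 1/7
h(z) = 1·L_0 + 15·L_1
  1·L_0(z) = -(1/7)z + 6/7
  15·L_1(z) = (15/7)z + 15/7
Adding term by term: 2z + 3

h(z) = 2z + 3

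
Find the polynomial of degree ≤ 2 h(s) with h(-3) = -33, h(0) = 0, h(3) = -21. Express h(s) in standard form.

Newton's divided differences:
h[-3,0] = (0 - (-33)) / (0 - (-3)) = 11
h[0,3] = (-21 - 0) / (3 - 0) = -7
h[-3,0,3] = (-7 - 11) / (3 - (-3)) = -3
h(s) = -33 + 11·(s + 3) + (-3)·(s + 3)s
Expanding: h(s) = -3s^2 + 2s

h(s) = -3s^2 + 2s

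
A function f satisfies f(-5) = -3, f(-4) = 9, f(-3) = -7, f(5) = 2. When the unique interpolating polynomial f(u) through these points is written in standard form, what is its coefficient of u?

-5653/144

Build the Lagrange basis polynomials:
L_0(u) = (u + 4)(u + 3)(u - 5) / [-20] = -(1/20)u^3 - (1/10)u^2 + (23/20)u + 3
L_1(u) = (u + 5)(u + 3)(u - 5) / [9] = (1/9)u^3 + (1/3)u^2 - (25/9)u - 25/3
L_2(u) = (u + 5)(u + 4)(u - 5) / [-16] = -(1/16)u^3 - (1/4)u^2 + (25/16)u + 25/4
L_3(u) = (u + 5)(u + 4)(u + 3) / [720] = (1/720)u^3 + (1/60)u^2 + (47/720)u + 1/12
f(u) = (-3)·L_0 + 9·L_1 + (-7)·L_2 + 2·L_3
Only the coefficient of u is needed; take it from each L_i and combine:
(-3)·(23/20) + 9·(-25/9) + (-7)·(25/16) + 2·(47/720) = -5653/144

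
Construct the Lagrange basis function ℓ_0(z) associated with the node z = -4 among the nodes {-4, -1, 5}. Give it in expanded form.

ℓ_0(z) = (z + 1)(z - 5) / [(-3)·(-9)]
       = (z^2 - 4z - 5) / (27)

ℓ_0(z) = (1/27)z^2 - (4/27)z - 5/27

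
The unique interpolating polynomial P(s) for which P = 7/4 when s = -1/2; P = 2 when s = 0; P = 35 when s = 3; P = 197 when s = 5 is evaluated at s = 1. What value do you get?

L_0(1) = (1)·(-2)·(-4)/[(-1/2)·(-7/2)·(-11/2)] = -64/77
L_1(1) = (3/2)·(-2)·(-4)/[(1/2)·(-3)·(-5)] = 8/5
L_2(1) = (3/2)·(1)·(-4)/[(7/2)·(3)·(-2)] = 2/7
L_3(1) = (3/2)·(1)·(-2)/[(11/2)·(5)·(2)] = -3/55
Sum: 7/4·(-64/77) + 2·(8/5) + 35·(2/7) + 197·(-3/55) = 1

1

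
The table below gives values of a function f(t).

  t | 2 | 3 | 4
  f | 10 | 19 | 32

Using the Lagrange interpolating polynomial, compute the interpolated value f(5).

L_0(5) = (2)·(1)/[(-1)·(-2)] = 1
L_1(5) = (3)·(1)/[(1)·(-1)] = -3
L_2(5) = (3)·(2)/[(2)·(1)] = 3
Sum: 10·(1) + 19·(-3) + 32·(3) = 49

49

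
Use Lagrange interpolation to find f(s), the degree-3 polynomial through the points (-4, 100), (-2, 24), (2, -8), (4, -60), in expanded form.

Build the Lagrange basis polynomials:
L_0(s) = (s + 2)(s - 2)(s - 4) / [-96] = -(1/96)s^3 + (1/24)s^2 + (1/24)s - 1/6
L_1(s) = (s + 4)(s - 2)(s - 4) / [48] = (1/48)s^3 - (1/24)s^2 - (1/3)s + 2/3
L_2(s) = (s + 4)(s + 2)(s - 4) / [-48] = -(1/48)s^3 - (1/24)s^2 + (1/3)s + 2/3
L_3(s) = (s + 4)(s + 2)(s - 2) / [96] = (1/96)s^3 + (1/24)s^2 - (1/24)s - 1/6
f(s) = 100·L_0 + 24·L_1 + (-8)·L_2 + (-60)·L_3
  100·L_0(s) = -(25/24)s^3 + (25/6)s^2 + (25/6)s - 50/3
  24·L_1(s) = (1/2)s^3 - s^2 - 8s + 16
  (-8)·L_2(s) = (1/6)s^3 + (1/3)s^2 - (8/3)s - 16/3
  (-60)·L_3(s) = -(5/8)s^3 - (5/2)s^2 + (5/2)s + 10
Adding term by term: -s^3 + s^2 - 4s + 4

f(s) = -s^3 + s^2 - 4s + 4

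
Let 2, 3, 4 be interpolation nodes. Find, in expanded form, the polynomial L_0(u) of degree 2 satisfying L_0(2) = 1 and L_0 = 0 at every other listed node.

L_0(u) = (u - 3)(u - 4) / [(-1)·(-2)]
       = (u^2 - 7u + 12) / (2)

L_0(u) = (1/2)u^2 - (7/2)u + 6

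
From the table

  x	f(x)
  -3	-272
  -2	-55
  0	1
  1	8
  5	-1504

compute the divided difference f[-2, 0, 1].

-7

f[-2,0] = (1 - (-55)) / (0 - (-2)) = 28
f[0,1] = (8 - 1) / (1 - 0) = 7
f[-2,0,1] = (7 - 28) / (1 - (-2)) = -7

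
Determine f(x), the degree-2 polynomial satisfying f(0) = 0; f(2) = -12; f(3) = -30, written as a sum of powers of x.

f(x) = -4x^2 + 2x

L_0(x) = (x - 2)(x - 3) / [6] = (1/6)x^2 - (5/6)x + 1
L_1(x) = x(x - 3) / [-2] = -(1/2)x^2 + (3/2)x
L_2(x) = x(x - 2) / [3] = (1/3)x^2 - (2/3)x
f(x) = 0·L_0 + (-12)·L_1 + (-30)·L_2
  0·L_0(x) = 0
  (-12)·L_1(x) = 6x^2 - 18x
  (-30)·L_2(x) = -10x^2 + 20x
Adding term by term: -4x^2 + 2x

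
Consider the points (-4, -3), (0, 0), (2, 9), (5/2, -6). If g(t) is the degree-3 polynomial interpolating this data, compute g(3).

-16239/520

Using Newton's divided-difference form:
g[-4,0] = (0 - (-3)) / (0 - (-4)) = 3/4
g[0,2] = (9 - 0) / (2 - 0) = 9/2
g[2,5/2] = (-6 - 9) / (5/2 - 2) = -30
g[-4,0,2] = (9/2 - 3/4) / (2 - (-4)) = 5/8
g[0,2,5/2] = (-30 - 9/2) / (5/2 - 0) = -69/5
g[-4,0,2,5/2] = (-69/5 - 5/8) / (5/2 - (-4)) = -577/260
g(3) = -3 + (3/4)·(7) + (5/8)·(7)·(3) + (-577/260)·(7)·(3)·(1) = -16239/520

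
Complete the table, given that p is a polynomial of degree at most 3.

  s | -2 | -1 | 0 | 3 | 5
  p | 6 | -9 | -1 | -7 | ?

-204

The 4 known values determine p uniquely (degree ≤ 3).
Evaluate each Lagrange basis at s = 5:
L_0(5) = (6)·(5)·(2)/[(-1)·(-2)·(-5)] = -6
L_1(5) = (7)·(5)·(2)/[(1)·(-1)·(-4)] = 35/2
L_2(5) = (7)·(6)·(2)/[(2)·(1)·(-3)] = -14
L_3(5) = (7)·(6)·(5)/[(5)·(4)·(3)] = 7/2
Sum: 6·(-6) + (-9)·(35/2) + (-1)·(-14) + (-7)·(7/2) = -204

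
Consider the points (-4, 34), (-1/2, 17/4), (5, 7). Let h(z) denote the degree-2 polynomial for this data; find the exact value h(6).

14

L_0(6) = (13/2)·(1)/[(-7/2)·(-9)] = 13/63
L_1(6) = (10)·(1)/[(7/2)·(-11/2)] = -40/77
L_2(6) = (10)·(13/2)/[(9)·(11/2)] = 130/99
Sum: 34·(13/63) + 17/4·(-40/77) + 7·(130/99) = 14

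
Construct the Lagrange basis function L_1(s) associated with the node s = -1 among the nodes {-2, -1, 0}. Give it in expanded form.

L_1(s) = (s + 2)s / [(1)·(-1)]
       = (s^2 + 2s) / (-1)

L_1(s) = -s^2 - 2s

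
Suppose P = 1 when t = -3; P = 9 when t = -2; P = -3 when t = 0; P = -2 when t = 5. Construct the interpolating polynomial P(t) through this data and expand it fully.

P(t) = (583/840)t^3 - (67/56)t^2 - (4691/420)t - 3

L_0(t) = (t + 2)t(t - 5) / [-24] = -(1/24)t^3 + (1/8)t^2 + (5/12)t
L_1(t) = (t + 3)t(t - 5) / [14] = (1/14)t^3 - (1/7)t^2 - (15/14)t
L_2(t) = (t + 3)(t + 2)(t - 5) / [-30] = -(1/30)t^3 + (19/30)t + 1
L_3(t) = (t + 3)(t + 2)t / [280] = (1/280)t^3 + (1/56)t^2 + (3/140)t
P(t) = 1·L_0 + 9·L_1 + (-3)·L_2 + (-2)·L_3
  1·L_0(t) = -(1/24)t^3 + (1/8)t^2 + (5/12)t
  9·L_1(t) = (9/14)t^3 - (9/7)t^2 - (135/14)t
  (-3)·L_2(t) = (1/10)t^3 - (19/10)t - 3
  (-2)·L_3(t) = -(1/140)t^3 - (1/28)t^2 - (3/70)t
Adding term by term: (583/840)t^3 - (67/56)t^2 - (4691/420)t - 3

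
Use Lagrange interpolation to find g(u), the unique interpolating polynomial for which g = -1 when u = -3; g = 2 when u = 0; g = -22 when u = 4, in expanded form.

g(u) = -u^2 - 2u + 2

Build the Lagrange basis polynomials:
L_0(u) = u(u - 4) / [21] = (1/21)u^2 - (4/21)u
L_1(u) = (u + 3)(u - 4) / [-12] = -(1/12)u^2 + (1/12)u + 1
L_2(u) = (u + 3)u / [28] = (1/28)u^2 + (3/28)u
g(u) = (-1)·L_0 + 2·L_1 + (-22)·L_2
  (-1)·L_0(u) = -(1/21)u^2 + (4/21)u
  2·L_1(u) = -(1/6)u^2 + (1/6)u + 2
  (-22)·L_2(u) = -(11/14)u^2 - (33/14)u
Adding term by term: -u^2 - 2u + 2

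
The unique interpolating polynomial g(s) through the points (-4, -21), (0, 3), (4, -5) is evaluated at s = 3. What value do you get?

L_0(3) = (3)·(-1)/[(-4)·(-8)] = -3/32
L_1(3) = (7)·(-1)/[(4)·(-4)] = 7/16
L_2(3) = (7)·(3)/[(8)·(4)] = 21/32
Sum: (-21)·(-3/32) + 3·(7/16) + (-5)·(21/32) = 0

0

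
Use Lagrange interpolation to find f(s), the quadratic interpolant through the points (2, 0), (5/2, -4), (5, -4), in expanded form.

f(s) = (8/3)s^2 - 20s + 88/3

Build the Lagrange basis polynomials:
L_0(s) = (s - 5/2)(s - 5) / [3/2] = (2/3)s^2 - 5s + 25/3
L_1(s) = (s - 2)(s - 5) / [-5/4] = -(4/5)s^2 + (28/5)s - 8
L_2(s) = (s - 2)(s - 5/2) / [15/2] = (2/15)s^2 - (3/5)s + 2/3
f(s) = 0·L_0 + (-4)·L_1 + (-4)·L_2
  0·L_0(s) = 0
  (-4)·L_1(s) = (16/5)s^2 - (112/5)s + 32
  (-4)·L_2(s) = -(8/15)s^2 + (12/5)s - 8/3
Adding term by term: (8/3)s^2 - 20s + 88/3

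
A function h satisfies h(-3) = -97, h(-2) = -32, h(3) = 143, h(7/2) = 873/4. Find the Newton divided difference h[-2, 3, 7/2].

h[-2,3] = (143 - (-32)) / (3 - (-2)) = 35
h[3,7/2] = (873/4 - 143) / (7/2 - 3) = 301/2
h[-2,3,7/2] = (301/2 - 35) / (7/2 - (-2)) = 21

21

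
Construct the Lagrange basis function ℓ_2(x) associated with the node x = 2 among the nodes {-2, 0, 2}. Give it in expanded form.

ℓ_2(x) = (x + 2)x / [(4)·(2)]
       = (x^2 + 2x) / (8)

ℓ_2(x) = (1/8)x^2 + (1/4)x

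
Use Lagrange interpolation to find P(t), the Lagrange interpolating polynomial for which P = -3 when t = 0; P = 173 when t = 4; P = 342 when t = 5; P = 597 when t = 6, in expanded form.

Build the Lagrange basis polynomials:
L_0(t) = (t - 4)(t - 5)(t - 6) / [-120] = -(1/120)t^3 + (1/8)t^2 - (37/60)t + 1
L_1(t) = t(t - 5)(t - 6) / [8] = (1/8)t^3 - (11/8)t^2 + (15/4)t
L_2(t) = t(t - 4)(t - 6) / [-5] = -(1/5)t^3 + 2t^2 - (24/5)t
L_3(t) = t(t - 4)(t - 5) / [12] = (1/12)t^3 - (3/4)t^2 + (5/3)t
P(t) = (-3)·L_0 + 173·L_1 + 342·L_2 + 597·L_3
  (-3)·L_0(t) = (1/40)t^3 - (3/8)t^2 + (37/20)t - 3
  173·L_1(t) = (173/8)t^3 - (1903/8)t^2 + (2595/4)t
  342·L_2(t) = -(342/5)t^3 + 684t^2 - (8208/5)t
  597·L_3(t) = (199/4)t^3 - (1791/4)t^2 + 995t
Adding term by term: 3t^3 - 2t^2 + 4t - 3

P(t) = 3t^3 - 2t^2 + 4t - 3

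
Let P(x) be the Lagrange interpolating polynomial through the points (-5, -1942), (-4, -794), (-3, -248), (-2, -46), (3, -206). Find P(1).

Evaluate each Lagrange basis at x = 1:
L_0(1) = (5)·(4)·(3)·(-2)/[(-1)·(-2)·(-3)·(-8)] = -5/2
L_1(1) = (6)·(4)·(3)·(-2)/[(1)·(-1)·(-2)·(-7)] = 72/7
L_2(1) = (6)·(5)·(3)·(-2)/[(2)·(1)·(-1)·(-6)] = -15
L_3(1) = (6)·(5)·(4)·(-2)/[(3)·(2)·(1)·(-5)] = 8
L_4(1) = (6)·(5)·(4)·(3)/[(8)·(7)·(6)·(5)] = 3/14
Sum: (-1942)·(-5/2) + (-794)·(72/7) + (-248)·(-15) + (-46)·(8) + (-206)·(3/14) = -4

-4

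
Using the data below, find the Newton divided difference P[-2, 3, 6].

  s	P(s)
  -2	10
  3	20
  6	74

P[-2,3] = (20 - 10) / (3 - (-2)) = 2
P[3,6] = (74 - 20) / (6 - 3) = 18
P[-2,3,6] = (18 - 2) / (6 - (-2)) = 2

2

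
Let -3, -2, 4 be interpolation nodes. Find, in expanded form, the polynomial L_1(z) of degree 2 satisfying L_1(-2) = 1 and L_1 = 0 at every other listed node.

L_1(z) = -(1/6)z^2 + (1/6)z + 2

L_1(z) = (z + 3)(z - 4) / [(1)·(-6)]
       = (z^2 - z - 12) / (-6)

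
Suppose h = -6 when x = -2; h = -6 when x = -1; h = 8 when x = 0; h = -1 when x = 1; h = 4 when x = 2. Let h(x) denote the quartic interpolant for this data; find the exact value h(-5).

1558

Using Newton's divided-difference form:
h[-2,-1] = (-6 - (-6)) / (-1 - (-2)) = 0
h[-1,0] = (8 - (-6)) / (0 - (-1)) = 14
h[0,1] = (-1 - 8) / (1 - 0) = -9
h[1,2] = (4 - (-1)) / (2 - 1) = 5
h[-2,-1,0] = (14 - 0) / (0 - (-2)) = 7
h[-1,0,1] = (-9 - 14) / (1 - (-1)) = -23/2
h[0,1,2] = (5 - (-9)) / (2 - 0) = 7
h[-2,-1,0,1] = (-23/2 - 7) / (1 - (-2)) = -37/6
h[-1,0,1,2] = (7 - (-23/2)) / (2 - (-1)) = 37/6
h[-2,-1,0,1,2] = (37/6 - (-37/6)) / (2 - (-2)) = 37/12
h(-5) = -6 + 0·(-3) + 7·(-3)·(-4) + (-37/6)·(-3)·(-4)·(-5) + (37/12)·(-3)·(-4)·(-5)·(-6) = 1558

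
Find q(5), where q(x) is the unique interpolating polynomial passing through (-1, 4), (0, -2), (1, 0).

Using Newton's divided-difference form:
q[-1,0] = (-2 - 4) / (0 - (-1)) = -6
q[0,1] = (0 - (-2)) / (1 - 0) = 2
q[-1,0,1] = (2 - (-6)) / (1 - (-1)) = 4
q(5) = 4 + (-6)·(6) + 4·(6)·(5) = 88

88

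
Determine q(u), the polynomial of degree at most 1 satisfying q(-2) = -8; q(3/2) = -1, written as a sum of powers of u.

L_0(u) = (u - 3/2) / [-7/2] = -(2/7)u + 3/7
L_1(u) = (u + 2) / [7/2] = (2/7)u + 4/7
q(u) = (-8)·L_0 + (-1)·L_1
  (-8)·L_0(u) = (16/7)u - 24/7
  (-1)·L_1(u) = -(2/7)u - 4/7
Adding term by term: 2u - 4

q(u) = 2u - 4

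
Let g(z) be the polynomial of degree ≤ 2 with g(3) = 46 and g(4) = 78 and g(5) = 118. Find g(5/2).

L_0(5/2) = (-3/2)·(-5/2)/[(-1)·(-2)] = 15/8
L_1(5/2) = (-1/2)·(-5/2)/[(1)·(-1)] = -5/4
L_2(5/2) = (-1/2)·(-3/2)/[(2)·(1)] = 3/8
Sum: 46·(15/8) + 78·(-5/4) + 118·(3/8) = 33

33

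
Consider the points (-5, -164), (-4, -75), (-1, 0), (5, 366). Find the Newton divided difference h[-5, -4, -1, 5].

h[-5,-4] = (-75 - (-164)) / (-4 - (-5)) = 89
h[-4,-1] = (0 - (-75)) / (-1 - (-4)) = 25
h[-1,5] = (366 - 0) / (5 - (-1)) = 61
h[-5,-4,-1] = (25 - 89) / (-1 - (-5)) = -16
h[-4,-1,5] = (61 - 25) / (5 - (-4)) = 4
h[-5,-4,-1,5] = (4 - (-16)) / (5 - (-5)) = 2

2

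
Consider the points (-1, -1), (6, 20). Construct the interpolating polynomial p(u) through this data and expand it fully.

Build the Lagrange basis polynomials:
L_0(u) = (u - 6) / [-7] = -(1/7)u + 6/7
L_1(u) = (u + 1) / [7] = (1/7)u + 1/7
p(u) = (-1)·L_0 + 20·L_1
  (-1)·L_0(u) = (1/7)u - 6/7
  20·L_1(u) = (20/7)u + 20/7
Adding term by term: 3u + 2

p(u) = 3u + 2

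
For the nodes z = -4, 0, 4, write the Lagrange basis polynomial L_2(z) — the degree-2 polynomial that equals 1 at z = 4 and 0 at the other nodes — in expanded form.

L_2(z) = (1/32)z^2 + (1/8)z

L_2(z) = (z + 4)z / [(8)·(4)]
       = (z^2 + 4z) / (32)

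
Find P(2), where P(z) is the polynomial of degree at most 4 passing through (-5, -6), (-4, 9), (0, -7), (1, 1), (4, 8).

4357/360

Evaluate each Lagrange basis at z = 2:
L_0(2) = (6)·(2)·(1)·(-2)/[(-1)·(-5)·(-6)·(-9)] = -4/45
L_1(2) = (7)·(2)·(1)·(-2)/[(1)·(-4)·(-5)·(-8)] = 7/40
L_2(2) = (7)·(6)·(1)·(-2)/[(5)·(4)·(-1)·(-4)] = -21/20
L_3(2) = (7)·(6)·(2)·(-2)/[(6)·(5)·(1)·(-3)] = 28/15
L_4(2) = (7)·(6)·(2)·(1)/[(9)·(8)·(4)·(3)] = 7/72
Sum: (-6)·(-4/45) + 9·(7/40) + (-7)·(-21/20) + 1·(28/15) + 8·(7/72) = 4357/360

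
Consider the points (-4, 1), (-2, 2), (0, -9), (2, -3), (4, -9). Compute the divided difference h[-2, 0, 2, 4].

-29/48

h[-2,0] = (-9 - 2) / (0 - (-2)) = -11/2
h[0,2] = (-3 - (-9)) / (2 - 0) = 3
h[2,4] = (-9 - (-3)) / (4 - 2) = -3
h[-2,0,2] = (3 - (-11/2)) / (2 - (-2)) = 17/8
h[0,2,4] = (-3 - 3) / (4 - 0) = -3/2
h[-2,0,2,4] = (-3/2 - 17/8) / (4 - (-2)) = -29/48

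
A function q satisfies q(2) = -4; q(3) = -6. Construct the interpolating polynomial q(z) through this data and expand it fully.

q(z) = -2z

Build the Lagrange basis polynomials:
L_0(z) = (z - 3) / [-1] = -z + 3
L_1(z) = (z - 2) / [1] = z - 2
q(z) = (-4)·L_0 + (-6)·L_1
  (-4)·L_0(z) = 4z - 12
  (-6)·L_1(z) = -6z + 12
Adding term by term: -2z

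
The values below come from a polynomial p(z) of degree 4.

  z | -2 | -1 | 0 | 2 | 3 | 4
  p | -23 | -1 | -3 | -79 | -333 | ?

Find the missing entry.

The 5 known values determine p uniquely (degree ≤ 4).
L_0(4) = (5)·(4)·(2)·(1)/[(-1)·(-2)·(-4)·(-5)] = 1
L_1(4) = (6)·(4)·(2)·(1)/[(1)·(-1)·(-3)·(-4)] = -4
L_2(4) = (6)·(5)·(2)·(1)/[(2)·(1)·(-2)·(-3)] = 5
L_3(4) = (6)·(5)·(4)·(1)/[(4)·(3)·(2)·(-1)] = -5
L_4(4) = (6)·(5)·(4)·(2)/[(5)·(4)·(3)·(1)] = 4
Sum: (-23)·(1) + (-1)·(-4) + (-3)·(5) + (-79)·(-5) + (-333)·(4) = -971

-971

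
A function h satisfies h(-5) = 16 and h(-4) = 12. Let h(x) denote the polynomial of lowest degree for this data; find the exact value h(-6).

Evaluate each Lagrange basis at x = -6:
L_0(-6) = (-2)/[(-1)] = 2
L_1(-6) = (-1)/[(1)] = -1
Sum: 16·(2) + 12·(-1) = 20

20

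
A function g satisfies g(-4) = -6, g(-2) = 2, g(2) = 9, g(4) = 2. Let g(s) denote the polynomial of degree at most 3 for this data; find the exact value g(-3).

Evaluate each Lagrange basis at s = -3:
L_0(-3) = (-1)·(-5)·(-7)/[(-2)·(-6)·(-8)] = 35/96
L_1(-3) = (1)·(-5)·(-7)/[(2)·(-4)·(-6)] = 35/48
L_2(-3) = (1)·(-1)·(-7)/[(6)·(4)·(-2)] = -7/48
L_3(-3) = (1)·(-1)·(-5)/[(8)·(6)·(2)] = 5/96
Sum: (-6)·(35/96) + 2·(35/48) + 9·(-7/48) + 2·(5/96) = -31/16

-31/16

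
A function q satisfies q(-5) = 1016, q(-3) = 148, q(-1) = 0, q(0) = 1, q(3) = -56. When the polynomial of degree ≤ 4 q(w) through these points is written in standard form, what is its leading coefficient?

The leading coefficient equals the top divided difference q[-5,-3,-1,0,3].
q[-5,-3] = (148 - 1016) / (-3 - (-5)) = -434
q[-3,-1] = (0 - 148) / (-1 - (-3)) = -74
q[-1,0] = (1 - 0) / (0 - (-1)) = 1
q[0,3] = (-56 - 1) / (3 - 0) = -19
q[-5,-3,-1] = (-74 - (-434)) / (-1 - (-5)) = 90
q[-3,-1,0] = (1 - (-74)) / (0 - (-3)) = 25
q[-1,0,3] = (-19 - 1) / (3 - (-1)) = -5
q[-5,-3,-1,0] = (25 - 90) / (0 - (-5)) = -13
q[-3,-1,0,3] = (-5 - 25) / (3 - (-3)) = -5
q[-5,-3,-1,0,3] = (-5 - (-13)) / (3 - (-5)) = 1

1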